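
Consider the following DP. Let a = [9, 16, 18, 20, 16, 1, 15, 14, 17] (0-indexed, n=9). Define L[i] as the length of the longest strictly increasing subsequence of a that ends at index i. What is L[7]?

   i    0    1    2    3    4    5    6    7    8
a[i]    9   16   18   20   16    1   15   14   17
L[i]    1    2    3    4    2    1    2    2    3

2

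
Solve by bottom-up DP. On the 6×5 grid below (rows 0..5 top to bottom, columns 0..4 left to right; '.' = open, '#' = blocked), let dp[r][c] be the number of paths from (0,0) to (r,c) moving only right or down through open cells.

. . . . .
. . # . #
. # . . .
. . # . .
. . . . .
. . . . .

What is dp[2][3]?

r\c   0   1   2   3   4
  0   1   1   1   1   1
  1   1   2   0   1   0
  2   1   0   0   1   1
  3   1   1   0   1   2
  4   1   2   2   3   5
  5   1   3   5   8  13

1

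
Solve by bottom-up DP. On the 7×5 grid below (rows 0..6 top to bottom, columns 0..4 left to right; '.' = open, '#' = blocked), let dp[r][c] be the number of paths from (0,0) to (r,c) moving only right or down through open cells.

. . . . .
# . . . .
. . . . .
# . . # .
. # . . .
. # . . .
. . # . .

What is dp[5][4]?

r\c   0   1   2   3   4
  0   1   1   1   1   1
  1   0   1   2   3   4
  2   0   1   3   6  10
  3   0   1   4   0  10
  4   0   0   4   4  14
  5   0   0   4   8  22
  6   0   0   0   8  30

22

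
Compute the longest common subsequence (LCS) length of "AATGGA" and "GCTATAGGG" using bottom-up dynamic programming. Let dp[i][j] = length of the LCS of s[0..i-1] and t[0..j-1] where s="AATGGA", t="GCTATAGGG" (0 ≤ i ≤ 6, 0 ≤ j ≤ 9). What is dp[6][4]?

   ''  G  C  T  A  T  A  G  G  G
''  0  0  0  0  0  0  0  0  0  0
 A  0  0  0  0  1  1  1  1  1  1
 A  0  0  0  0  1  1  2  2  2  2
 T  0  0  0  1  1  2  2  2  2  2
 G  0  1  1  1  1  2  2  3  3  3
 G  0  1  1  1  1  2  2  3  4  4
 A  0  1  1  1  2  2  3  3  4  4

2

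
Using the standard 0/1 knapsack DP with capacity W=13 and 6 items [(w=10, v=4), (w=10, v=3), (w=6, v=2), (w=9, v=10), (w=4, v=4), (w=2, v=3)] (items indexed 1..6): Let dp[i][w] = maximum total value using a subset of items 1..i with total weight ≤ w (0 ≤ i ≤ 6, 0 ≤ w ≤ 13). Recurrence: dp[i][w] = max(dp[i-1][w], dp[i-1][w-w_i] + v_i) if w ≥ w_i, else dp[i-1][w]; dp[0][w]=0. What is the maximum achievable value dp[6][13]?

14

i\w   0   1   2   3   4   5   6   7   8   9  10  11  12  13
  0   0   0   0   0   0   0   0   0   0   0   0   0   0   0
  1   0   0   0   0   0   0   0   0   0   0   4   4   4   4
  2   0   0   0   0   0   0   0   0   0   0   4   4   4   4
  3   0   0   0   0   0   0   2   2   2   2   4   4   4   4
  4   0   0   0   0   0   0   2   2   2  10  10  10  10  10
  5   0   0   0   0   4   4   4   4   4  10  10  10  10  14
  6   0   0   3   3   4   4   7   7   7  10  10  13  13  14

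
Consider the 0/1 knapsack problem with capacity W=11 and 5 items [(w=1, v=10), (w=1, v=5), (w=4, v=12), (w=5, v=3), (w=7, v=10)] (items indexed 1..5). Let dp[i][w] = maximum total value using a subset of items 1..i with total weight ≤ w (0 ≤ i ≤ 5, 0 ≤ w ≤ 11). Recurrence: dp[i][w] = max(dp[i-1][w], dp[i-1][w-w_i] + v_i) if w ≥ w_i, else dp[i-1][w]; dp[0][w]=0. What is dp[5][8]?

27

i\w   0   1   2   3   4   5   6   7   8   9  10  11
  0   0   0   0   0   0   0   0   0   0   0   0   0
  1   0  10  10  10  10  10  10  10  10  10  10  10
  2   0  10  15  15  15  15  15  15  15  15  15  15
  3   0  10  15  15  15  22  27  27  27  27  27  27
  4   0  10  15  15  15  22  27  27  27  27  27  30
  5   0  10  15  15  15  22  27  27  27  27  27  30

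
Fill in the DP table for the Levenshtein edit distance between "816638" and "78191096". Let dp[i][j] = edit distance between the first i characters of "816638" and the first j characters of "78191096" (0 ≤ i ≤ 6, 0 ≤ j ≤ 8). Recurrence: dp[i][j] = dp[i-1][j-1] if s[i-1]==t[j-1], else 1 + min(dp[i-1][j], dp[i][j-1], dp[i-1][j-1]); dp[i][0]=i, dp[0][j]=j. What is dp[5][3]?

   ''  7  8  1  9  1  0  9  6
''  0  1  2  3  4  5  6  7  8
 8  1  1  1  2  3  4  5  6  7
 1  2  2  2  1  2  3  4  5  6
 6  3  3  3  2  2  3  4  5  5
 6  4  4  4  3  3  3  4  5  5
 3  5  5  5  4  4  4  4  5  6
 8  6  6  5  5  5  5  5  5  6

4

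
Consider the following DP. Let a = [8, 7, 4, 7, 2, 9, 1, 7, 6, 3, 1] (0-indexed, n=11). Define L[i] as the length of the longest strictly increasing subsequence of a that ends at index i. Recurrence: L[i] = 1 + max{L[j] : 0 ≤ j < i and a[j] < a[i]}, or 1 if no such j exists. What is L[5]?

3

   i    0    1    2    3    4    5    6    7    8    9   10
a[i]    8    7    4    7    2    9    1    7    6    3    1
L[i]    1    1    1    2    1    3    1    2    2    2    1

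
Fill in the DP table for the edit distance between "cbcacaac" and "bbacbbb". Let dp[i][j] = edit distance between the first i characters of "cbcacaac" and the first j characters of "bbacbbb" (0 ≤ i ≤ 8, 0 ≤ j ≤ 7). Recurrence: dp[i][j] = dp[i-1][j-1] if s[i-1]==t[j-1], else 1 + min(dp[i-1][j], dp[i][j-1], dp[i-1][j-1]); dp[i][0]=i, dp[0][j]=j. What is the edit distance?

   ''  b  b  a  c  b  b  b
''  0  1  2  3  4  5  6  7
 c  1  1  2  3  3  4  5  6
 b  2  1  1  2  3  3  4  5
 c  3  2  2  2  2  3  4  5
 a  4  3  3  2  3  3  4  5
 c  5  4  4  3  2  3  4  5
 a  6  5  5  4  3  3  4  5
 a  7  6  6  5  4  4  4  5
 c  8  7  7  6  5  5  5  5

5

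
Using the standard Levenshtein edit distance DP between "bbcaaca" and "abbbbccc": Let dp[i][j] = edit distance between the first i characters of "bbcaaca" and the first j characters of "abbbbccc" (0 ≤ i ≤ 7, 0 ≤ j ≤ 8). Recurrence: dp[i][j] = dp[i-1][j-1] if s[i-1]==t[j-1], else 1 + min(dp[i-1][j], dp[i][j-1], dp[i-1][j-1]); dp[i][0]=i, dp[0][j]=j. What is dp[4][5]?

   ''  a  b  b  b  b  c  c  c
''  0  1  2  3  4  5  6  7  8
 b  1  1  1  2  3  4  5  6  7
 b  2  2  1  1  2  3  4  5  6
 c  3  3  2  2  2  3  3  4  5
 a  4  3  3  3  3  3  4  4  5
 a  5  4  4  4  4  4  4  5  5
 c  6  5  5  5  5  5  4  4  5
 a  7  6  6  6  6  6  5  5  5

3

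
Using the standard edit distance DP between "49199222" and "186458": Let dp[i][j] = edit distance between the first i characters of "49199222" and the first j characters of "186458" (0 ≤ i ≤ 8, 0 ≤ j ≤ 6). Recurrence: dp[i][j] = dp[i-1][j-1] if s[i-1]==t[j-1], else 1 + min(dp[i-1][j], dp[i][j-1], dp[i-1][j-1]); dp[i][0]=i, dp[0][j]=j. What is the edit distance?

7

   ''  1  8  6  4  5  8
''  0  1  2  3  4  5  6
 4  1  1  2  3  3  4  5
 9  2  2  2  3  4  4  5
 1  3  2  3  3  4  5  5
 9  4  3  3  4  4  5  6
 9  5  4  4  4  5  5  6
 2  6  5  5  5  5  6  6
 2  7  6  6  6  6  6  7
 2  8  7  7  7  7  7  7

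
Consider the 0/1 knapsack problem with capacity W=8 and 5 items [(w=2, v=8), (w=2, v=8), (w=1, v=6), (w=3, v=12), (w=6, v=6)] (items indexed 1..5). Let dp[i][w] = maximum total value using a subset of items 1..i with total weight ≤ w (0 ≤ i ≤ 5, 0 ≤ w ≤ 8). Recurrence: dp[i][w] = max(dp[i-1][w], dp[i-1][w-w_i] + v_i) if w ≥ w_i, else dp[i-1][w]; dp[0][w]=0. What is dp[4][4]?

i\w   0   1   2   3   4   5   6   7   8
  0   0   0   0   0   0   0   0   0   0
  1   0   0   8   8   8   8   8   8   8
  2   0   0   8   8  16  16  16  16  16
  3   0   6   8  14  16  22  22  22  22
  4   0   6   8  14  18  22  26  28  34
  5   0   6   8  14  18  22  26  28  34

18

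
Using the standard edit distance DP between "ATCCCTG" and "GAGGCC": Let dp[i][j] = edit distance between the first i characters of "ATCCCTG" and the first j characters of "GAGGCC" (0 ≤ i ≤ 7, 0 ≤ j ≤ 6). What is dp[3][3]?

   ''  G  A  G  G  C  C
''  0  1  2  3  4  5  6
 A  1  1  1  2  3  4  5
 T  2  2  2  2  3  4  5
 C  3  3  3  3  3  3  4
 C  4  4  4  4  4  3  3
 C  5  5  5  5  5  4  3
 T  6  6  6  6  6  5  4
 G  7  6  7  6  6  6  5

3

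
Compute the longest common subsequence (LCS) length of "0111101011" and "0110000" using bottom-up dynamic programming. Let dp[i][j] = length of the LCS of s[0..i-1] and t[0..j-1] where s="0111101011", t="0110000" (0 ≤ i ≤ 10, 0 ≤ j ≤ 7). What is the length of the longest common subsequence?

5

   ''  0  1  1  0  0  0  0
''  0  0  0  0  0  0  0  0
 0  0  1  1  1  1  1  1  1
 1  0  1  2  2  2  2  2  2
 1  0  1  2  3  3  3  3  3
 1  0  1  2  3  3  3  3  3
 1  0  1  2  3  3  3  3  3
 0  0  1  2  3  4  4  4  4
 1  0  1  2  3  4  4  4  4
 0  0  1  2  3  4  5  5  5
 1  0  1  2  3  4  5  5  5
 1  0  1  2  3  4  5  5  5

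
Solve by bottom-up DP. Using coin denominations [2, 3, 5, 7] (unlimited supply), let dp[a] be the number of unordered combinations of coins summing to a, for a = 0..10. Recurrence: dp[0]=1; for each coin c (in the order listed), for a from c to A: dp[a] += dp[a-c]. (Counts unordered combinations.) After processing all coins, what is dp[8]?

3

after  coin     0     1     2     3     4     5     6     7     8     9    10
          2     1     0     1     0     1     0     1     0     1     0     1
          3     1     0     1     1     1     1     2     1     2     2     2
          5     1     0     1     1     1     2     2     2     3     3     4
          7     1     0     1     1     1     2     2     3     3     4     5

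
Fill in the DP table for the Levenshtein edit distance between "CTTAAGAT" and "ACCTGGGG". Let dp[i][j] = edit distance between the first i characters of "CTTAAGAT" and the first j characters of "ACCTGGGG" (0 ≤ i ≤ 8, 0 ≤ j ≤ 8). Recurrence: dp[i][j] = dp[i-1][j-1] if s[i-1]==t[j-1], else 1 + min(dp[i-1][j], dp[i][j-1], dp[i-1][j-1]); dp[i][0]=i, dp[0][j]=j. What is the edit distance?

6

   ''  A  C  C  T  G  G  G  G
''  0  1  2  3  4  5  6  7  8
 C  1  1  1  2  3  4  5  6  7
 T  2  2  2  2  2  3  4  5  6
 T  3  3  3  3  2  3  4  5  6
 A  4  3  4  4  3  3  4  5  6
 A  5  4  4  5  4  4  4  5  6
 G  6  5  5  5  5  4  4  4  5
 A  7  6  6  6  6  5  5  5  5
 T  8  7  7  7  6  6  6  6  6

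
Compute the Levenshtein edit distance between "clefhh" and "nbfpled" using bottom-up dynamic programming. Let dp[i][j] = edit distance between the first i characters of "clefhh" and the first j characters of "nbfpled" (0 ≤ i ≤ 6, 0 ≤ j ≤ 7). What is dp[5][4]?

4

   ''  n  b  f  p  l  e  d
''  0  1  2  3  4  5  6  7
 c  1  1  2  3  4  5  6  7
 l  2  2  2  3  4  4  5  6
 e  3  3  3  3  4  5  4  5
 f  4  4  4  3  4  5  5  5
 h  5  5  5  4  4  5  6  6
 h  6  6  6  5  5  5  6  7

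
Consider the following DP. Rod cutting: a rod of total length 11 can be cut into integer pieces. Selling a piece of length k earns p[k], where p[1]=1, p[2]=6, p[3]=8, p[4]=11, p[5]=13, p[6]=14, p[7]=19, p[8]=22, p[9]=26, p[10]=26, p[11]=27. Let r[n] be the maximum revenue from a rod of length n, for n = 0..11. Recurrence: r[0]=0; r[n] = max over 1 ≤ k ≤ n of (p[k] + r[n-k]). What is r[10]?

   n    0    1    2    3    4    5    6    7    8    9   10   11
r[n]    0    1    6    8   12   14   18   20   24   26   30   32

30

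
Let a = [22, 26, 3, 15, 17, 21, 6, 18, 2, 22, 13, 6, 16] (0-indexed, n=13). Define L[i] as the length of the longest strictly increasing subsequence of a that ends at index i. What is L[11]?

   i    0    1    2    3    4    5    6    7    8    9   10   11   12
a[i]   22   26    3   15   17   21    6   18    2   22   13    6   16
L[i]    1    2    1    2    3    4    2    4    1    5    3    2    4

2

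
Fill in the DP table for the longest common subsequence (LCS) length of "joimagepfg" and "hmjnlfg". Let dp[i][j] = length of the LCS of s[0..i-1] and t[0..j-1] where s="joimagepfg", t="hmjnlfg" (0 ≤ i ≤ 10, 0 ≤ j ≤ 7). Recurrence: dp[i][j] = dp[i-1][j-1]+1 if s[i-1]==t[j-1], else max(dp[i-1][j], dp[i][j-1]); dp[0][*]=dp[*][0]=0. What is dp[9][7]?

2

   ''  h  m  j  n  l  f  g
''  0  0  0  0  0  0  0  0
 j  0  0  0  1  1  1  1  1
 o  0  0  0  1  1  1  1  1
 i  0  0  0  1  1  1  1  1
 m  0  0  1  1  1  1  1  1
 a  0  0  1  1  1  1  1  1
 g  0  0  1  1  1  1  1  2
 e  0  0  1  1  1  1  1  2
 p  0  0  1  1  1  1  1  2
 f  0  0  1  1  1  1  2  2
 g  0  0  1  1  1  1  2  3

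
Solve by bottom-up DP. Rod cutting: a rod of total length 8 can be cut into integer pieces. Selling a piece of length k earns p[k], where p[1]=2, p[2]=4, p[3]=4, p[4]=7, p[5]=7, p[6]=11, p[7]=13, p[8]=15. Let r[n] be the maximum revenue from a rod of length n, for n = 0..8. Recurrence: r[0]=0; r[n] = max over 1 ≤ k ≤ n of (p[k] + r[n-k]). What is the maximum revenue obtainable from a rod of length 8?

   n    0    1    2    3    4    5    6    7    8
r[n]    0    2    4    6    8   10   12   14   16

16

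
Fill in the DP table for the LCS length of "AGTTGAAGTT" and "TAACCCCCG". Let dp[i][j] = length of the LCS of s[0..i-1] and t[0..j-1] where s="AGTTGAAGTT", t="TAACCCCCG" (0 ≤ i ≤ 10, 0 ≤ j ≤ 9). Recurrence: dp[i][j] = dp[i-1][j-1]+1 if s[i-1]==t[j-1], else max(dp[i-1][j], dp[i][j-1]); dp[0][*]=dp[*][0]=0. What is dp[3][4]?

   ''  T  A  A  C  C  C  C  C  G
''  0  0  0  0  0  0  0  0  0  0
 A  0  0  1  1  1  1  1  1  1  1
 G  0  0  1  1  1  1  1  1  1  2
 T  0  1  1  1  1  1  1  1  1  2
 T  0  1  1  1  1  1  1  1  1  2
 G  0  1  1  1  1  1  1  1  1  2
 A  0  1  2  2  2  2  2  2  2  2
 A  0  1  2  3  3  3  3  3  3  3
 G  0  1  2  3  3  3  3  3  3  4
 T  0  1  2  3  3  3  3  3  3  4
 T  0  1  2  3  3  3  3  3  3  4

1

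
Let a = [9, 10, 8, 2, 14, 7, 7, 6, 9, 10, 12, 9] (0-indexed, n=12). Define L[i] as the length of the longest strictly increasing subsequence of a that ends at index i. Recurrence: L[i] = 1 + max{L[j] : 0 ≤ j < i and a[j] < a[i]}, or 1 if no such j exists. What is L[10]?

   i    0    1    2    3    4    5    6    7    8    9   10   11
a[i]    9   10    8    2   14    7    7    6    9   10   12    9
L[i]    1    2    1    1    3    2    2    2    3    4    5    3

5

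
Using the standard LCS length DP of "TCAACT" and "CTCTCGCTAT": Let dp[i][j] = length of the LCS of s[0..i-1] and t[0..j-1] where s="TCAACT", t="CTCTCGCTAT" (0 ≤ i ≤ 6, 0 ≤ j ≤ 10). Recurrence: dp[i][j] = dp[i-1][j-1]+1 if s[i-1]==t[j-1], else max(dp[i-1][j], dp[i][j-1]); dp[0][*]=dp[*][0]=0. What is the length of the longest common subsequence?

   ''  C  T  C  T  C  G  C  T  A  T
''  0  0  0  0  0  0  0  0  0  0  0
 T  0  0  1  1  1  1  1  1  1  1  1
 C  0  1  1  2  2  2  2  2  2  2  2
 A  0  1  1  2  2  2  2  2  2  3  3
 A  0  1  1  2  2  2  2  2  2  3  3
 C  0  1  1  2  2  3  3  3  3  3  3
 T  0  1  2  2  3  3  3  3  4  4  4

4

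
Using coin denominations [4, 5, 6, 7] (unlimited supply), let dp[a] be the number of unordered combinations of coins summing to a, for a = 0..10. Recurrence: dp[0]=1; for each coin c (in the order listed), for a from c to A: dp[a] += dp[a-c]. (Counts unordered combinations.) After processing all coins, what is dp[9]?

after  coin     0     1     2     3     4     5     6     7     8     9    10
          4     1     0     0     0     1     0     0     0     1     0     0
          5     1     0     0     0     1     1     0     0     1     1     1
          6     1     0     0     0     1     1     1     0     1     1     2
          7     1     0     0     0     1     1     1     1     1     1     2

1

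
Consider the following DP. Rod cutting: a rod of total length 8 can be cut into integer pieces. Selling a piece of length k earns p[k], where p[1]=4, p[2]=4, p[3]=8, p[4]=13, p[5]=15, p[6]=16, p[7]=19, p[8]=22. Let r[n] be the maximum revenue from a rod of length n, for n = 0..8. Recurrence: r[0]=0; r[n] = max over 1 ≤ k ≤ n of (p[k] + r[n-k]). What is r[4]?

   n    0    1    2    3    4    5    6    7    8
r[n]    0    4    8   12   16   20   24   28   32

16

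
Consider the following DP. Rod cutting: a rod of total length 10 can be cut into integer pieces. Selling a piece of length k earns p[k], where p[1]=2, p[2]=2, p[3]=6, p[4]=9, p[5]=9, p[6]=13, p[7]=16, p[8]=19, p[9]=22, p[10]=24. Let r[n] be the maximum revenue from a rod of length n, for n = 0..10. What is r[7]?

16

   n    0    1    2    3    4    5    6    7    8    9   10
r[n]    0    2    4    6    9   11   13   16   19   22   24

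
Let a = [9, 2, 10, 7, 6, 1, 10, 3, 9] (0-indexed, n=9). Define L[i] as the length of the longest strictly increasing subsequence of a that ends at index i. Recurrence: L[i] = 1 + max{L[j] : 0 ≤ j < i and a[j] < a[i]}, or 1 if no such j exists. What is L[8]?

3

   i    0    1    2    3    4    5    6    7    8
a[i]    9    2   10    7    6    1   10    3    9
L[i]    1    1    2    2    2    1    3    2    3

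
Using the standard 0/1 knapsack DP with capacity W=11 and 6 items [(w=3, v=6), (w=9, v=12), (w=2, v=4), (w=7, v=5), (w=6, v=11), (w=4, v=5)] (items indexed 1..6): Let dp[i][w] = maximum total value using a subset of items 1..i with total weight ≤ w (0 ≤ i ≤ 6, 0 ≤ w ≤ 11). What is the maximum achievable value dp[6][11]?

i\w   0   1   2   3   4   5   6   7   8   9  10  11
  0   0   0   0   0   0   0   0   0   0   0   0   0
  1   0   0   0   6   6   6   6   6   6   6   6   6
  2   0   0   0   6   6   6   6   6   6  12  12  12
  3   0   0   4   6   6  10  10  10  10  12  12  16
  4   0   0   4   6   6  10  10  10  10  12  12  16
  5   0   0   4   6   6  10  11  11  15  17  17  21
  6   0   0   4   6   6  10  11  11  15  17  17  21

21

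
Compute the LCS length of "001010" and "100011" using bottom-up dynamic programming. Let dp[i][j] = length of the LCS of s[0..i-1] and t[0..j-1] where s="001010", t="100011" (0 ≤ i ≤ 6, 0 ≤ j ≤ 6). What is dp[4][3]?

   ''  1  0  0  0  1  1
''  0  0  0  0  0  0  0
 0  0  0  1  1  1  1  1
 0  0  0  1  2  2  2  2
 1  0  1  1  2  2  3  3
 0  0  1  2  2  3  3  3
 1  0  1  2  2  3  4  4
 0  0  1  2  3  3  4  4

2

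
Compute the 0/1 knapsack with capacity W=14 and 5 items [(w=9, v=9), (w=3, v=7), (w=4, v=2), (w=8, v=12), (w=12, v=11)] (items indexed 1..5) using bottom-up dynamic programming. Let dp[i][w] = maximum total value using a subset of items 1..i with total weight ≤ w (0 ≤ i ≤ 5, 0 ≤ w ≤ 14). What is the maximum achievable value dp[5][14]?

i\w   0   1   2   3   4   5   6   7   8   9  10  11  12  13  14
  0   0   0   0   0   0   0   0   0   0   0   0   0   0   0   0
  1   0   0   0   0   0   0   0   0   0   9   9   9   9   9   9
  2   0   0   0   7   7   7   7   7   7   9   9   9  16  16  16
  3   0   0   0   7   7   7   7   9   9   9   9   9  16  16  16
  4   0   0   0   7   7   7   7   9  12  12  12  19  19  19  19
  5   0   0   0   7   7   7   7   9  12  12  12  19  19  19  19

19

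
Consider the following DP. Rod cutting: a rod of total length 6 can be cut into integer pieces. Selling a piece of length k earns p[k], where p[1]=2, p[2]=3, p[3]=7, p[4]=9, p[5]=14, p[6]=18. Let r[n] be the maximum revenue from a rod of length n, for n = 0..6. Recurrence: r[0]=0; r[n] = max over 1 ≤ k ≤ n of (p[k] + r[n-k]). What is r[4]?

9

   n    0    1    2    3    4    5    6
r[n]    0    2    4    7    9   14   18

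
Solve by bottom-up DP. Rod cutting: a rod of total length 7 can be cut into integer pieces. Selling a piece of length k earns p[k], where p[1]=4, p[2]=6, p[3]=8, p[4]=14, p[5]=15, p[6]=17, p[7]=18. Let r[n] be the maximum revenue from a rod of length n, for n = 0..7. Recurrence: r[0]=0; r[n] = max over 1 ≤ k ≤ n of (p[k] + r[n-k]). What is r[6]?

24

   n    0    1    2    3    4    5    6    7
r[n]    0    4    8   12   16   20   24   28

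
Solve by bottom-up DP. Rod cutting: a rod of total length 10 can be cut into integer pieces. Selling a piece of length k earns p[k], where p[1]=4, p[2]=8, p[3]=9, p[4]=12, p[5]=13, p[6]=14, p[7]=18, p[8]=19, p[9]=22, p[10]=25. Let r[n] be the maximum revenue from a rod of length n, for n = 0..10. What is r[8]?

32

   n    0    1    2    3    4    5    6    7    8    9   10
r[n]    0    4    8   12   16   20   24   28   32   36   40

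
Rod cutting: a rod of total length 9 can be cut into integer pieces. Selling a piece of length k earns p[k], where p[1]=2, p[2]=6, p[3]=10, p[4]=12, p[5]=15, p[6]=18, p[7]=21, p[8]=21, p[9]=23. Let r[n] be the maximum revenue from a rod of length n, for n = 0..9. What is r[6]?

20

   n    0    1    2    3    4    5    6    7    8    9
r[n]    0    2    6   10   12   16   20   22   26   30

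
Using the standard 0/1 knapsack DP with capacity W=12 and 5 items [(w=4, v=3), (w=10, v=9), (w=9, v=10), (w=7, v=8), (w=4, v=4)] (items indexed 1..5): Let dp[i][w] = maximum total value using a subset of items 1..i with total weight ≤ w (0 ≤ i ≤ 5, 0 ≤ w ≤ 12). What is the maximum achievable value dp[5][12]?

i\w   0   1   2   3   4   5   6   7   8   9  10  11  12
  0   0   0   0   0   0   0   0   0   0   0   0   0   0
  1   0   0   0   0   3   3   3   3   3   3   3   3   3
  2   0   0   0   0   3   3   3   3   3   3   9   9   9
  3   0   0   0   0   3   3   3   3   3  10  10  10  10
  4   0   0   0   0   3   3   3   8   8  10  10  11  11
  5   0   0   0   0   4   4   4   8   8  10  10  12  12

12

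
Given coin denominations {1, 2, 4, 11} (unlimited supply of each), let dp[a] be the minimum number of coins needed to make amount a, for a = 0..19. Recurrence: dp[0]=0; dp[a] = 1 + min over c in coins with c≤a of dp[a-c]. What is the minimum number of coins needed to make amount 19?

 a  0  1  2  3  4  5  6  7  8  9 10 11 12 13 14 15 16 17 18 19
dp  0  1  1  2  1  2  2  3  2  3  3  1  2  2  3  2  3  3  4  3

3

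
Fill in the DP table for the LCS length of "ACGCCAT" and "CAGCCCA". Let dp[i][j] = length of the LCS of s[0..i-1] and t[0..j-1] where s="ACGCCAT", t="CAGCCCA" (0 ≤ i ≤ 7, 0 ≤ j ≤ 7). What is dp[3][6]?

2

   ''  C  A  G  C  C  C  A
''  0  0  0  0  0  0  0  0
 A  0  0  1  1  1  1  1  1
 C  0  1  1  1  2  2  2  2
 G  0  1  1  2  2  2  2  2
 C  0  1  1  2  3  3  3  3
 C  0  1  1  2  3  4  4  4
 A  0  1  2  2  3  4  4  5
 T  0  1  2  2  3  4  4  5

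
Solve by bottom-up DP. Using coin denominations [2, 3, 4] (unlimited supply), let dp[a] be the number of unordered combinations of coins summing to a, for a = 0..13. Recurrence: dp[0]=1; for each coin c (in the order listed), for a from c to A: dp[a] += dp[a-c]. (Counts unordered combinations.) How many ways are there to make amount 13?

5

after  coin     0     1     2     3     4     5     6     7     8     9    10    11    12    13
          2     1     0     1     0     1     0     1     0     1     0     1     0     1     0
          3     1     0     1     1     1     1     2     1     2     2     2     2     3     2
          4     1     0     1     1     2     1     3     2     4     3     5     4     7     5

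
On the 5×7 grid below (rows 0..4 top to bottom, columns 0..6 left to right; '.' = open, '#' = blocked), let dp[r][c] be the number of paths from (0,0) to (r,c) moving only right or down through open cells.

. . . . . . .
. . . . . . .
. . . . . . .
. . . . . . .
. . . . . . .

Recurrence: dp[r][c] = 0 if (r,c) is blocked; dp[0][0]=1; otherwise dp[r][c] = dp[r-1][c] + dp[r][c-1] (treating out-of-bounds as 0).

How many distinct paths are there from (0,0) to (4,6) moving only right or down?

210

r\c   0   1   2   3   4   5   6
  0   1   1   1   1   1   1   1
  1   1   2   3   4   5   6   7
  2   1   3   6  10  15  21  28
  3   1   4  10  20  35  56  84
  4   1   5  15  35  70 126 210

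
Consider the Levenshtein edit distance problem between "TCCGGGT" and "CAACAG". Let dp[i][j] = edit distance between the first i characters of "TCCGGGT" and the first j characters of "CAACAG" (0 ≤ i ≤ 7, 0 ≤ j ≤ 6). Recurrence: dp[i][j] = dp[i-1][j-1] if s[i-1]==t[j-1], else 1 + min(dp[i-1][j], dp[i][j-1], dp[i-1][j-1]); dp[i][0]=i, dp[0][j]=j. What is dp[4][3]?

   ''  C  A  A  C  A  G
''  0  1  2  3  4  5  6
 T  1  1  2  3  4  5  6
 C  2  1  2  3  3  4  5
 C  3  2  2  3  3  4  5
 G  4  3  3  3  4  4  4
 G  5  4  4  4  4  5  4
 G  6  5  5  5  5  5  5
 T  7  6  6  6  6  6  6

3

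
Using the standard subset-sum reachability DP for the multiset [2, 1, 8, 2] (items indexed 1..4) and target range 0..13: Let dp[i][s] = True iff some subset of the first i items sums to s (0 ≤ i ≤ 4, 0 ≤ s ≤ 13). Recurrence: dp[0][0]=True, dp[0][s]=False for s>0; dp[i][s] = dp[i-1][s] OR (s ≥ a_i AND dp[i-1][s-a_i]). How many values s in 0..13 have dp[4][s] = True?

i\s   0   1   2   3   4   5   6   7   8   9  10  11  12  13
  0   T   F   F   F   F   F   F   F   F   F   F   F   F   F
  1   T   F   T   F   F   F   F   F   F   F   F   F   F   F
  2   T   T   T   T   F   F   F   F   F   F   F   F   F   F
  3   T   T   T   T   F   F   F   F   T   T   T   T   F   F
  4   T   T   T   T   T   T   F   F   T   T   T   T   T   T

12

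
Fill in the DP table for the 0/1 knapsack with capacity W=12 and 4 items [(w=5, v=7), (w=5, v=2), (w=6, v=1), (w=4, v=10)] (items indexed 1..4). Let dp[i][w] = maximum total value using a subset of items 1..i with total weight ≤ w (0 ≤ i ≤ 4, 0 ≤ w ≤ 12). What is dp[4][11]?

17

i\w   0   1   2   3   4   5   6   7   8   9  10  11  12
  0   0   0   0   0   0   0   0   0   0   0   0   0   0
  1   0   0   0   0   0   7   7   7   7   7   7   7   7
  2   0   0   0   0   0   7   7   7   7   7   9   9   9
  3   0   0   0   0   0   7   7   7   7   7   9   9   9
  4   0   0   0   0  10  10  10  10  10  17  17  17  17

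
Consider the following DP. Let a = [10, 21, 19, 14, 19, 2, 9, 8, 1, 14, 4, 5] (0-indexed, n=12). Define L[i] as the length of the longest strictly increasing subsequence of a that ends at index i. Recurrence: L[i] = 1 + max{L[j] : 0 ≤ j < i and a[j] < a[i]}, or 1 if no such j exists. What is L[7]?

2

   i    0    1    2    3    4    5    6    7    8    9   10   11
a[i]   10   21   19   14   19    2    9    8    1   14    4    5
L[i]    1    2    2    2    3    1    2    2    1    3    2    3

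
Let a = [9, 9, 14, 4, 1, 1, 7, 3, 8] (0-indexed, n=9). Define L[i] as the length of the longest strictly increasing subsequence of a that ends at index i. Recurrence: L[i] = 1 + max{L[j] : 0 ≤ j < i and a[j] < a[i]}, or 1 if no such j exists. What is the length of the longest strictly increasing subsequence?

3

   i    0    1    2    3    4    5    6    7    8
a[i]    9    9   14    4    1    1    7    3    8
L[i]    1    1    2    1    1    1    2    2    3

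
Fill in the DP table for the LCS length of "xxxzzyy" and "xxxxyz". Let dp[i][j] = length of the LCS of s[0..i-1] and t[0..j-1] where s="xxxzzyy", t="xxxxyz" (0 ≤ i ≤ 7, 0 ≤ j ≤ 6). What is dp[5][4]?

3

   ''  x  x  x  x  y  z
''  0  0  0  0  0  0  0
 x  0  1  1  1  1  1  1
 x  0  1  2  2  2  2  2
 x  0  1  2  3  3  3  3
 z  0  1  2  3  3  3  4
 z  0  1  2  3  3  3  4
 y  0  1  2  3  3  4  4
 y  0  1  2  3  3  4  4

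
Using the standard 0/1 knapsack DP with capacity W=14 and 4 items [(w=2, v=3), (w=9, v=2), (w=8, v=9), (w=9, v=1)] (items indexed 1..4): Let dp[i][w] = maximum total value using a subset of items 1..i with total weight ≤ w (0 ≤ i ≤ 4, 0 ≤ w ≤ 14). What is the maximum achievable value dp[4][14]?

i\w   0   1   2   3   4   5   6   7   8   9  10  11  12  13  14
  0   0   0   0   0   0   0   0   0   0   0   0   0   0   0   0
  1   0   0   3   3   3   3   3   3   3   3   3   3   3   3   3
  2   0   0   3   3   3   3   3   3   3   3   3   5   5   5   5
  3   0   0   3   3   3   3   3   3   9   9  12  12  12  12  12
  4   0   0   3   3   3   3   3   3   9   9  12  12  12  12  12

12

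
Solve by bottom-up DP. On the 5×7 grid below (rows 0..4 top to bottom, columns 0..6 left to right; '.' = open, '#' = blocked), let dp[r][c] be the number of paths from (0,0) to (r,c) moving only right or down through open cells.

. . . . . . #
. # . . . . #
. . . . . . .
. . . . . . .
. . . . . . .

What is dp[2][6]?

r\c   0   1   2   3   4   5   6
  0   1   1   1   1   1   1   0
  1   1   0   1   2   3   4   0
  2   1   1   2   4   7  11  11
  3   1   2   4   8  15  26  37
  4   1   3   7  15  30  56  93

11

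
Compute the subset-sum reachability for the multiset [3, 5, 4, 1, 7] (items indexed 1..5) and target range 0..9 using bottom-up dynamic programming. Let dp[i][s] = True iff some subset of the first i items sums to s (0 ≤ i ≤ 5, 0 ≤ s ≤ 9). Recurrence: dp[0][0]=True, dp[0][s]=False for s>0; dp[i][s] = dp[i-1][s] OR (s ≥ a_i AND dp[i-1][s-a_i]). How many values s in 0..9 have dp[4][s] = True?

9

i\s   0   1   2   3   4   5   6   7   8   9
  0   T   F   F   F   F   F   F   F   F   F
  1   T   F   F   T   F   F   F   F   F   F
  2   T   F   F   T   F   T   F   F   T   F
  3   T   F   F   T   T   T   F   T   T   T
  4   T   T   F   T   T   T   T   T   T   T
  5   T   T   F   T   T   T   T   T   T   T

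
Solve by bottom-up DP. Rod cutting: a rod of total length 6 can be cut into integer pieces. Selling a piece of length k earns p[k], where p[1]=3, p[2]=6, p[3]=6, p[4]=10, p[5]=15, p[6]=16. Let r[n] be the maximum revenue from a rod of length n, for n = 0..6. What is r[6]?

   n    0    1    2    3    4    5    6
r[n]    0    3    6    9   12   15   18

18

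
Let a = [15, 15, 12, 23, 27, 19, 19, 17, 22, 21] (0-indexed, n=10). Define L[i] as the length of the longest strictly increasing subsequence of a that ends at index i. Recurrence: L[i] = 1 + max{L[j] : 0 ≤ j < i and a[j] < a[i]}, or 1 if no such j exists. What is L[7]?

2

   i    0    1    2    3    4    5    6    7    8    9
a[i]   15   15   12   23   27   19   19   17   22   21
L[i]    1    1    1    2    3    2    2    2    3    3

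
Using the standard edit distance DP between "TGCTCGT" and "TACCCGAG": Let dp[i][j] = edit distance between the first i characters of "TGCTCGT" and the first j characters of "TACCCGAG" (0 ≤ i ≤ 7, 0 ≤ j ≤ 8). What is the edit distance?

4

   ''  T  A  C  C  C  G  A  G
''  0  1  2  3  4  5  6  7  8
 T  1  0  1  2  3  4  5  6  7
 G  2  1  1  2  3  4  4  5  6
 C  3  2  2  1  2  3  4  5  6
 T  4  3  3  2  2  3  4  5  6
 C  5  4  4  3  2  2  3  4  5
 G  6  5  5  4  3  3  2  3  4
 T  7  6  6  5  4  4  3  3  4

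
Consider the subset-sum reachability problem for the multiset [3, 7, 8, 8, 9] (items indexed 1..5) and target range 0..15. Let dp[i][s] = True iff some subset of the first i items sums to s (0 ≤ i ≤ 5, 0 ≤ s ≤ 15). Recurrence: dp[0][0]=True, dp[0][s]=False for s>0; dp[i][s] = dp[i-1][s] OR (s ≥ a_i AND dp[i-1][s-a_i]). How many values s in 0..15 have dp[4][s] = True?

i\s   0   1   2   3   4   5   6   7   8   9  10  11  12  13  14  15
  0   T   F   F   F   F   F   F   F   F   F   F   F   F   F   F   F
  1   T   F   F   T   F   F   F   F   F   F   F   F   F   F   F   F
  2   T   F   F   T   F   F   F   T   F   F   T   F   F   F   F   F
  3   T   F   F   T   F   F   F   T   T   F   T   T   F   F   F   T
  4   T   F   F   T   F   F   F   T   T   F   T   T   F   F   F   T
  5   T   F   F   T   F   F   F   T   T   T   T   T   T   F   F   T

7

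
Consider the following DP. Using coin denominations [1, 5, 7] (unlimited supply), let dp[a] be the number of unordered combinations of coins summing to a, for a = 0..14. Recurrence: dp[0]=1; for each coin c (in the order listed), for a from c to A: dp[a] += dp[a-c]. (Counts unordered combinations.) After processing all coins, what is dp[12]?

after  coin     0     1     2     3     4     5     6     7     8     9    10    11    12    13    14
          1     1     1     1     1     1     1     1     1     1     1     1     1     1     1     1
          5     1     1     1     1     1     2     2     2     2     2     3     3     3     3     3
          7     1     1     1     1     1     2     2     3     3     3     4     4     5     5     6

5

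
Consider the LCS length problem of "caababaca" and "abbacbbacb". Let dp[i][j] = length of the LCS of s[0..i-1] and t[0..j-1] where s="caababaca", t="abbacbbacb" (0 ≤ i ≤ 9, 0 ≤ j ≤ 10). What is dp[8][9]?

   ''  a  b  b  a  c  b  b  a  c  b
''  0  0  0  0  0  0  0  0  0  0  0
 c  0  0  0  0  0  1  1  1  1  1  1
 a  0  1  1  1  1  1  1  1  2  2  2
 a  0  1  1  1  2  2  2  2  2  2  2
 b  0  1  2  2  2  2  3  3  3  3  3
 a  0  1  2  2  3  3  3  3  4  4  4
 b  0  1  2  3  3  3  4  4  4  4  5
 a  0  1  2  3  4  4  4  4  5  5  5
 c  0  1  2  3  4  5  5  5  5  6  6
 a  0  1  2  3  4  5  5  5  6  6  6

6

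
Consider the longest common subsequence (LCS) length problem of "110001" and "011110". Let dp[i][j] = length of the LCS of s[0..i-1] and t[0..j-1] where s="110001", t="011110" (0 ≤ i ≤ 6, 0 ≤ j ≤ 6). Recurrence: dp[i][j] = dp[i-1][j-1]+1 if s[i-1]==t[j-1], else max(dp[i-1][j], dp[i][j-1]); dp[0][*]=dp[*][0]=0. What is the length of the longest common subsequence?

   ''  0  1  1  1  1  0
''  0  0  0  0  0  0  0
 1  0  0  1  1  1  1  1
 1  0  0  1  2  2  2  2
 0  0  1  1  2  2  2  3
 0  0  1  1  2  2  2  3
 0  0  1  1  2  2  2  3
 1  0  1  2  2  3  3  3

3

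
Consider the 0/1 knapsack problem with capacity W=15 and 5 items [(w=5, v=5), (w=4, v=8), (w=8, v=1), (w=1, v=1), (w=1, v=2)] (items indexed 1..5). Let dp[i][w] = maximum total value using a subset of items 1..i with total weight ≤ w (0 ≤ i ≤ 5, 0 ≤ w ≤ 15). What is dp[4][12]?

14

i\w   0   1   2   3   4   5   6   7   8   9  10  11  12  13  14  15
  0   0   0   0   0   0   0   0   0   0   0   0   0   0   0   0   0
  1   0   0   0   0   0   5   5   5   5   5   5   5   5   5   5   5
  2   0   0   0   0   8   8   8   8   8  13  13  13  13  13  13  13
  3   0   0   0   0   8   8   8   8   8  13  13  13  13  13  13  13
  4   0   1   1   1   8   9   9   9   9  13  14  14  14  14  14  14
  5   0   2   3   3   8  10  11  11  11  13  15  16  16  16  16  16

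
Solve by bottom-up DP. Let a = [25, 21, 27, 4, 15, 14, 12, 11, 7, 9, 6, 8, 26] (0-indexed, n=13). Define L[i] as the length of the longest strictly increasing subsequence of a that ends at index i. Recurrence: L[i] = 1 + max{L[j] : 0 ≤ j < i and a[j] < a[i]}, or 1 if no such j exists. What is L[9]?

3

   i    0    1    2    3    4    5    6    7    8    9   10   11   12
a[i]   25   21   27    4   15   14   12   11    7    9    6    8   26
L[i]    1    1    2    1    2    2    2    2    2    3    2    3    4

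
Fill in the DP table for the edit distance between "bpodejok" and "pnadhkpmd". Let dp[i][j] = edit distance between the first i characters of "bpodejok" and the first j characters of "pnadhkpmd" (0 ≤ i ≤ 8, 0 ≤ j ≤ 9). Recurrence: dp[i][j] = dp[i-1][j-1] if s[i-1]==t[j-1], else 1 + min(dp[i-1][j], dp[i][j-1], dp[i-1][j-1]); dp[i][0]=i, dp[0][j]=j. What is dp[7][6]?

6

   ''  p  n  a  d  h  k  p  m  d
''  0  1  2  3  4  5  6  7  8  9
 b  1  1  2  3  4  5  6  7  8  9
 p  2  1  2  3  4  5  6  6  7  8
 o  3  2  2  3  4  5  6  7  7  8
 d  4  3  3  3  3  4  5  6  7  7
 e  5  4  4  4  4  4  5  6  7  8
 j  6  5  5  5  5  5  5  6  7  8
 o  7  6  6  6  6  6  6  6  7  8
 k  8  7  7  7  7  7  6  7  7  8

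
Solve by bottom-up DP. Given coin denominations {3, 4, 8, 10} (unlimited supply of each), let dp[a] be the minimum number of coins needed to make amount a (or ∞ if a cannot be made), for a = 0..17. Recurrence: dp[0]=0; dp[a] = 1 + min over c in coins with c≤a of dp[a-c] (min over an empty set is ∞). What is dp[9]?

 a  0  1  2  3  4  5  6  7  8  9 10 11 12 13 14 15 16 17
dp  0  -  -  1  1  -  2  2  1  3  1  2  2  2  2  3  2  3
(- denotes ∞ / unreachable)

3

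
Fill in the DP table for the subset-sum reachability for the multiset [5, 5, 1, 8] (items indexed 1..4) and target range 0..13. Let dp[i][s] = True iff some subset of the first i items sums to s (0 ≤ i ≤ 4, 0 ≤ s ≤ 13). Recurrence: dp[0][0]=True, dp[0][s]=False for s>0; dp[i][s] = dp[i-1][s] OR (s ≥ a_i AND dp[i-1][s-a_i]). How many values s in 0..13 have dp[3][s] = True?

i\s   0   1   2   3   4   5   6   7   8   9  10  11  12  13
  0   T   F   F   F   F   F   F   F   F   F   F   F   F   F
  1   T   F   F   F   F   T   F   F   F   F   F   F   F   F
  2   T   F   F   F   F   T   F   F   F   F   T   F   F   F
  3   T   T   F   F   F   T   T   F   F   F   T   T   F   F
  4   T   T   F   F   F   T   T   F   T   T   T   T   F   T

6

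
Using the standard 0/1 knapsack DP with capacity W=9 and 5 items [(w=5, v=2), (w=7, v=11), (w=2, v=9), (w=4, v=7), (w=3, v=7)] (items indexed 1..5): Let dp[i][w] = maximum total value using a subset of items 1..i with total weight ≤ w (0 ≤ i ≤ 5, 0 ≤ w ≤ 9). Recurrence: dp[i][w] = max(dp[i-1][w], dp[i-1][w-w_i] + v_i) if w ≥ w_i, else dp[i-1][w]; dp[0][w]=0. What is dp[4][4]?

i\w   0   1   2   3   4   5   6   7   8   9
  0   0   0   0   0   0   0   0   0   0   0
  1   0   0   0   0   0   2   2   2   2   2
  2   0   0   0   0   0   2   2  11  11  11
  3   0   0   9   9   9   9   9  11  11  20
  4   0   0   9   9   9   9  16  16  16  20
  5   0   0   9   9   9  16  16  16  16  23

9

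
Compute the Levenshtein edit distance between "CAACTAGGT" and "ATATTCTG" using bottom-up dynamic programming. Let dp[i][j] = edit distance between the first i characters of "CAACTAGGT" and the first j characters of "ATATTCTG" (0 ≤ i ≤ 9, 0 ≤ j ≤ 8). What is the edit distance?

6

   ''  A  T  A  T  T  C  T  G
''  0  1  2  3  4  5  6  7  8
 C  1  1  2  3  4  5  5  6  7
 A  2  1  2  2  3  4  5  6  7
 A  3  2  2  2  3  4  5  6  7
 C  4  3  3  3  3  4  4  5  6
 T  5  4  3  4  3  3  4  4  5
 A  6  5  4  3  4  4  4  5  5
 G  7  6  5  4  4  5  5  5  5
 G  8  7  6  5  5  5  6  6  5
 T  9  8  7  6  5  5  6  6  6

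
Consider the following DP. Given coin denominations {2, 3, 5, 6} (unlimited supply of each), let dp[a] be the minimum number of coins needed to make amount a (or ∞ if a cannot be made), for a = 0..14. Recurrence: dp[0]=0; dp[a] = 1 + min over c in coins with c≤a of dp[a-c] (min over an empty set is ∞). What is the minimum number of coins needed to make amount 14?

3

 a  0  1  2  3  4  5  6  7  8  9 10 11 12 13 14
dp  0  -  1  1  2  1  1  2  2  2  2  2  2  3  3
(- denotes ∞ / unreachable)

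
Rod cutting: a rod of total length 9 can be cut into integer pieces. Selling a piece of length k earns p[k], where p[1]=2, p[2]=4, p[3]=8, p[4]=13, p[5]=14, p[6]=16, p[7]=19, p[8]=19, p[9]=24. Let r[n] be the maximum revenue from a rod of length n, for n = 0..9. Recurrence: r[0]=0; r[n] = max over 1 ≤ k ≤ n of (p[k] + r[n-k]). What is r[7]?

21

   n    0    1    2    3    4    5    6    7    8    9
r[n]    0    2    4    8   13   15   17   21   26   28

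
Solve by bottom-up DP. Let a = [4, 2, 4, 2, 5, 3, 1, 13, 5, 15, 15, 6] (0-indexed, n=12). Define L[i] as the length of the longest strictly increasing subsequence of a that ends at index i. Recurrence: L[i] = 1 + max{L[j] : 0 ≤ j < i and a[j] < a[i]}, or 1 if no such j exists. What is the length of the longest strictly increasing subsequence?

5

   i    0    1    2    3    4    5    6    7    8    9   10   11
a[i]    4    2    4    2    5    3    1   13    5   15   15    6
L[i]    1    1    2    1    3    2    1    4    3    5    5    4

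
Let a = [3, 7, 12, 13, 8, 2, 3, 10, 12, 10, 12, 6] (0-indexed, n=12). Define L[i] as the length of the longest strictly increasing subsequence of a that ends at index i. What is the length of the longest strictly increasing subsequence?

5

   i    0    1    2    3    4    5    6    7    8    9   10   11
a[i]    3    7   12   13    8    2    3   10   12   10   12    6
L[i]    1    2    3    4    3    1    2    4    5    4    5    3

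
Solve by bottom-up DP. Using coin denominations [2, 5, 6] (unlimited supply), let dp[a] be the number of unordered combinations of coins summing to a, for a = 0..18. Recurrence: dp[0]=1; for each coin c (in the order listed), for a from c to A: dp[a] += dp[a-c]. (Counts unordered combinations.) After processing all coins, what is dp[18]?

after  coin     0     1     2     3     4     5     6     7     8     9    10    11    12    13    14    15    16    17    18
          2     1     0     1     0     1     0     1     0     1     0     1     0     1     0     1     0     1     0     1
          5     1     0     1     0     1     1     1     1     1     1     2     1     2     1     2     2     2     2     2
          6     1     0     1     0     1     1     2     1     2     1     3     2     4     2     4     3     5     4     6

6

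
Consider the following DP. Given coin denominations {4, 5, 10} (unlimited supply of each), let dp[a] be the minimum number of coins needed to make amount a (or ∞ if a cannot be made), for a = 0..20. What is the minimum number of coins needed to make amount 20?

 a  0  1  2  3  4  5  6  7  8  9 10 11 12 13 14 15 16 17 18 19 20
dp  0  -  -  -  1  1  -  -  2  2  1  -  3  3  2  2  4  4  3  3  2
(- denotes ∞ / unreachable)

2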